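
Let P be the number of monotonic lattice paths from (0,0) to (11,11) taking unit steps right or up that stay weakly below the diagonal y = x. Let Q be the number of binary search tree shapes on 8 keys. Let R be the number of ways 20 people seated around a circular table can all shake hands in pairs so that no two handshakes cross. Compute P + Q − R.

Sub-diagonal monotone paths from (0,0) to (11,11) biject with Dyck paths of semilength 11, giving C_11. So P = C_11 = 58786.
There are C_n binary search tree shapes on n keys; with n = 8 that is C_8. So Q = C_8 = 1430.
With 20 = 2·10 people, non-crossing handshake pairings are non-crossing perfect matchings on a circle, counted by C_10. So R = C_10 = 16796.
P + Q − R = 58786 + 1430 − 16796 = 43420.

43420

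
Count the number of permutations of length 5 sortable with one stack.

42

By Knuth's characterisation, the stack-sortable permutations of length 5 are the 231-avoiders, numbering C_5.
C_5 = C(10,5)/6 = 252/6 = 42.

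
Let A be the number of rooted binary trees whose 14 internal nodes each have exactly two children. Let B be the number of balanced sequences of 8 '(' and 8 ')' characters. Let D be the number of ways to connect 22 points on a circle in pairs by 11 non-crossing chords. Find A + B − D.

Full binary trees with n internal nodes are counted by C_n; here n = 14. So A = C_14 = 2674440.
With 8 pairs the number of balanced bracket strings is the Catalan number C_8. So B = C_8 = 1430.
Non-crossing perfect matchings of 2n points on a circle are counted by C_n; with 22 points, n = 11. So D = C_11 = 58786.
A + B − D = 2674440 + 1430 − 58786 = 2617084.

2617084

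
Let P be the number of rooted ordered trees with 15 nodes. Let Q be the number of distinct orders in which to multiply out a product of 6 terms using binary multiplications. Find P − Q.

Rooted ordered (plane) trees on m nodes have m−1 edges and are counted by C_{m−1}; m = 15 gives C_14. So P = C_14 = 2674440.
Parenthesizations of m factors correspond to full binary trees with m leaves, counted by C_{m−1}; m = 6 gives C_5. So Q = C_5 = 42.
P − Q = 2674440 − 42 = 2674398.

2674398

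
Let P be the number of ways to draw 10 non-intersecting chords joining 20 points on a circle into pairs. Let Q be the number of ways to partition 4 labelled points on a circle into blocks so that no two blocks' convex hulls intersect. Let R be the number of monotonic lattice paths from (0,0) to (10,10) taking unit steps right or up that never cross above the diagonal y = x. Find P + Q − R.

Pairing 20 circle points by 10 non-crossing chords gives C_10 matchings. So P = C_10 = 16796.
Non-crossing partitions of an n-element set are counted by C_n; here n = 4. So Q = C_4 = 14.
Monotone paths in an n×n grid that stay weakly below the diagonal are counted by C_n; here n = 10. So R = C_10 = 16796.
P + Q − R = 16796 + 14 − 16796 = 14.

14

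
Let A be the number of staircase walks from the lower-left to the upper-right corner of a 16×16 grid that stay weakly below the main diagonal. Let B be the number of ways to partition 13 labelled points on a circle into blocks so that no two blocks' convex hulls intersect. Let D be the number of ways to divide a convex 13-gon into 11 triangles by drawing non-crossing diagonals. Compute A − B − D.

Monotone paths in an n×n grid that stay weakly below the diagonal are counted by C_n; here n = 16. So A = C_16 = 35357670.
The non-crossing partitions of [13] form a lattice of size C_13. So B = C_13 = 742900.
A convex 13-gon is triangulated into 11 triangles, and the number of such triangulations is the Catalan number C_{13−2} = C_11. So D = C_11 = 58786.
A − B − D = 35357670 − 742900 − 58786 = 34555984.

34555984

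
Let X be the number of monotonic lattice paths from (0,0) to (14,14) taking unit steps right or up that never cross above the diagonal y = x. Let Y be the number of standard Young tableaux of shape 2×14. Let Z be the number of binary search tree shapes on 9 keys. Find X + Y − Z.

Monotone paths in an n×n grid that stay weakly below the diagonal are counted by C_n; here n = 14. So X = C_14 = 2674440.
Standard Young tableaux of shape 2×n are counted by C_n; here n = 14. So Y = C_14 = 2674440.
Binary trees (left/right distinguished) on n nodes are counted by C_n; here n = 9. So Z = C_9 = 4862.
X + Y − Z = 2674440 + 2674440 − 4862 = 5344018.

5344018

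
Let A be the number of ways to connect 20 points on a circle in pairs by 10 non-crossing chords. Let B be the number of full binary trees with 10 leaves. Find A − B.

11934

Pairing 20 circle points by 10 non-crossing chords gives C_10 matchings. So A = C_10 = 16796.
Full binary trees with 10 leaves have 10−1 = 9 internal nodes, so there are C_9 of them. So B = C_9 = 4862.
A − B = 16796 − 4862 = 11934.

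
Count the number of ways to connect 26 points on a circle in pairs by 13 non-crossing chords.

742900

Pairing 26 circle points by 13 non-crossing chords gives C_13 matchings.
C_13 = C(26,13)/14 = 10400600/14 = 742900.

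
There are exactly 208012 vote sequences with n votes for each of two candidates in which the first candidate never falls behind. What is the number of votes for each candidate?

12

Such ballot sequences with n votes each are counted by C_n. The Catalan number equal to 208012 is C_12.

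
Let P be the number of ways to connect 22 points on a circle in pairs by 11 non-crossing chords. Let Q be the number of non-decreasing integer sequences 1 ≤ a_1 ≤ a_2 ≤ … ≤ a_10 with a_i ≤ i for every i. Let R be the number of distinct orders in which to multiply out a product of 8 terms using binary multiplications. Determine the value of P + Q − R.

Pairing 22 circle points by 11 non-crossing chords gives C_11 matchings. So P = C_11 = 58786.
Such sub-staircase sequences of length n are counted by C_n; here n = 10. So Q = C_10 = 16796.
Bracketing 8 factors into binary products is counted by C_{8−1} = C_7. So R = C_7 = 429.
P + Q − R = 58786 + 16796 − 429 = 75153.

75153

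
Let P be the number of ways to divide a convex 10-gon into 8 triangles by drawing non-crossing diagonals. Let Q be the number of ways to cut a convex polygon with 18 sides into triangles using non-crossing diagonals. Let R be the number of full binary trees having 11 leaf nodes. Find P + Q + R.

The number of triangulations of a 10-gon is the Catalan number C_8 (index = sides − 2). So P = C_8 = 1430.
A convex 18-gon is triangulated into 16 triangles, and the number of such triangulations is the Catalan number C_{18−2} = C_16. So Q = C_16 = 35357670.
Full binary trees with 11 leaves have 11−1 = 10 internal nodes, so there are C_10 of them. So R = C_10 = 16796.
P + Q + R = 1430 + 35357670 + 16796 = 35375896.

35375896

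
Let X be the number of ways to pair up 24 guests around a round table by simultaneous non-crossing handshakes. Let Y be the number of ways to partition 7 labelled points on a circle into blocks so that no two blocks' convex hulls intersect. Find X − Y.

207583

Non-crossing handshake pairings of 2n people are counted by C_n; 24 people gives n = 12. So X = C_12 = 208012.
Non-crossing partitions of an n-element set are counted by C_n; here n = 7. So Y = C_7 = 429.
X − Y = 208012 − 429 = 207583.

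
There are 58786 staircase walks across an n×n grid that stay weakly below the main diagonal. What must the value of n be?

Such diagonal-avoiding paths in an n×n grid are counted by C_n; 58786 = C_11.

11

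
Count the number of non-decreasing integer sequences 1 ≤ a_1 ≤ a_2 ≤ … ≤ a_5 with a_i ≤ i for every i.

Weakly increasing sequences with a_i ≤ i biject with Dyck paths of semilength 5, so there are C_5.
C_5 = C(10,5)/6 = 252/6 = 42.

42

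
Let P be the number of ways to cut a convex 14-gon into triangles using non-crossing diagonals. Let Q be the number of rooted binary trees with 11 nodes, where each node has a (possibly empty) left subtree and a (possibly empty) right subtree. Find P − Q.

The number of triangulations of a 14-gon is the Catalan number C_12 (index = sides − 2). So P = C_12 = 208012.
Rooted binary trees with 11 nodes (each child slot possibly empty) number C_11. So Q = C_11 = 58786.
P − Q = 208012 − 58786 = 149226.

149226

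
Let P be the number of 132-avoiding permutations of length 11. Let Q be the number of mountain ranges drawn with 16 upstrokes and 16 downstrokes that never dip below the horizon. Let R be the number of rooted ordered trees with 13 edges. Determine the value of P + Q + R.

36159356

Permutations of [n] avoiding any single length-3 pattern are counted by C_n; here n = 11. So P = C_11 = 58786.
Paths of 16 up- and 16 down-steps that never dip below the axis are Dyck paths; their count is C_16. So Q = C_16 = 35357670.
Rooted ordered trees with n edges are counted by C_n; here n = 13. So R = C_13 = 742900.
P + Q + R = 58786 + 35357670 + 742900 = 36159356.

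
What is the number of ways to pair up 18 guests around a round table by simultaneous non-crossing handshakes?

Non-crossing handshake pairings of 2n people are counted by C_n; 18 people gives n = 9.
C_9 = C(18,9)/10 = 48620/10 = 4862.

4862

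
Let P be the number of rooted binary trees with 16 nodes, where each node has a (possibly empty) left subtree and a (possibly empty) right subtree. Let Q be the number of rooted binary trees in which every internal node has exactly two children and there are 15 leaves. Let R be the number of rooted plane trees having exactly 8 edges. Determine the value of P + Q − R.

There are C_n binary search tree shapes on n keys; with n = 16 that is C_16. So P = C_16 = 35357670.
Full binary trees with 15 leaves have 15−1 = 14 internal nodes, so there are C_14 of them. So Q = C_14 = 2674440.
A rooted plane tree with 8 edges has 9 nodes, and the count is C_8. So R = C_8 = 1430.
P + Q − R = 35357670 + 2674440 − 1430 = 38030680.

38030680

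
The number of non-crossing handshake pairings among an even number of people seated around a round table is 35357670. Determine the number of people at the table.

32

Non-crossing handshake pairings of 2n people are counted by C_n. Since C_16 = 35357670, the index is 16.
So n = 16, and there are 2n = 32 people.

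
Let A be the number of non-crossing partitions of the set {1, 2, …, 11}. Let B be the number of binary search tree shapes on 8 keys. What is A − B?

57356

The non-crossing partitions of [11] form a lattice of size C_11. So A = C_11 = 58786.
Rooted binary trees with 8 nodes (each child slot possibly empty) number C_8. So B = C_8 = 1430.
A − B = 58786 − 1430 = 57356.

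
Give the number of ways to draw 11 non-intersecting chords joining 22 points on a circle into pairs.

58786

Non-crossing perfect matchings of 2n points on a circle are counted by C_n; with 22 points, n = 11.
C_11 = C(22,11)/12 = 705432/12 = 58786.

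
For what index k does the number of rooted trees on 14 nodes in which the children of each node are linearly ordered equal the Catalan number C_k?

13

A rooted plane tree on 14 nodes has 13 edges, and such trees are counted by C_13.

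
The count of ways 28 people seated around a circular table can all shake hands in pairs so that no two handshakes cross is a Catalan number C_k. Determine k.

Non-crossing handshake pairings of 2n people are counted by C_n; 28 people gives n = 14.

14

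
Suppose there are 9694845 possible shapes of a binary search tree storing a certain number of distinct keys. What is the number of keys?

15

Binary search tree shapes on n keys are counted by C_n, and C_15 = 9694845.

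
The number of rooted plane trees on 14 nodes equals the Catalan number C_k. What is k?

Rooted ordered (plane) trees on m nodes have m−1 edges and are counted by C_{m−1}; m = 14 gives C_13.

13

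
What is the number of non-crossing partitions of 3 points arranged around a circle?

5

The non-crossing partitions of [3] form a lattice of size C_3.
C_3 = C(6,3)/4 = 20/4 = 5.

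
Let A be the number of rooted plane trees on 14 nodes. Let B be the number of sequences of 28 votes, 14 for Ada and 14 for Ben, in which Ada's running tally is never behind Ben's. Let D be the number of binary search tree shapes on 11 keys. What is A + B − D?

A rooted plane tree on 14 nodes has 13 edges, and such trees are counted by C_13. So A = C_13 = 742900.
Ballot sequences with n votes each where one side never trails are Dyck words, counted by C_n; here n = 14. So B = C_14 = 2674440.
Rooted binary trees with 11 nodes (each child slot possibly empty) number C_11. So D = C_11 = 58786.
A + B − D = 742900 + 2674440 − 58786 = 3358554.

3358554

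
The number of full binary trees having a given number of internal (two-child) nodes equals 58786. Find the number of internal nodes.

11

Full binary trees with n internal nodes are counted by C_n. Since C_11 = 58786, the index is 11.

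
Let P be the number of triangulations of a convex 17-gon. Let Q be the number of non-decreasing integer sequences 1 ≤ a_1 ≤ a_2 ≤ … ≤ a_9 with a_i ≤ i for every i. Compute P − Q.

The number of triangulations of a 17-gon is the Catalan number C_15 (index = sides − 2). So P = C_15 = 9694845.
Weakly increasing sequences with a_i ≤ i biject with Dyck paths of semilength 9, so there are C_9. So Q = C_9 = 4862.
P − Q = 9694845 − 4862 = 9689983.

9689983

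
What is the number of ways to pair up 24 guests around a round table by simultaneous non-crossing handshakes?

208012

Non-crossing handshake pairings of 2n people are counted by C_n; 24 people gives n = 12.
C_12 = C_11 · 2(2·11+1)/(11+2) = 58786 · 46/13 = 208012.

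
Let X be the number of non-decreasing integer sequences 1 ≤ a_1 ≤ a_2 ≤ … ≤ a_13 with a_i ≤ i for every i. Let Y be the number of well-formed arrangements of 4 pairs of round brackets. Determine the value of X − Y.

Such sub-staircase sequences of length n are counted by C_n; here n = 13. So X = C_13 = 742900.
Balanced strings of n pairs of brackets are counted by C_n; here n = 4. So Y = C_4 = 14.
X − Y = 742900 − 14 = 742886.

742886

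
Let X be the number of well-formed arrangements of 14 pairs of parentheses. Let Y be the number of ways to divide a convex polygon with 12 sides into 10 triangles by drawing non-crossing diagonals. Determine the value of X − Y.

With 14 pairs the number of balanced bracket strings is the Catalan number C_14. So X = C_14 = 2674440.
A convex 12-gon is triangulated into 10 triangles, and the number of such triangulations is the Catalan number C_{12−2} = C_10. So Y = C_10 = 16796.
X − Y = 2674440 − 16796 = 2657644.

2657644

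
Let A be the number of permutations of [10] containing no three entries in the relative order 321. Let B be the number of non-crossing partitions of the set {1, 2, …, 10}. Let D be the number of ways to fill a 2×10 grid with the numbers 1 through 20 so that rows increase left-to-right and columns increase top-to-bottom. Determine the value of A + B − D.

For any fixed pattern of length 3, the pattern-avoiding permutations of [10] number C_10. So A = C_10 = 16796.
Non-crossing partitions of an n-element set are counted by C_n; here n = 10. So B = C_10 = 16796.
Standard Young tableaux of shape 2×n are counted by C_n; here n = 10. So D = C_10 = 16796.
A + B − D = 16796 + 16796 − 16796 = 16796.

16796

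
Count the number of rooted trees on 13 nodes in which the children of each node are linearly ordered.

208012

A rooted plane tree on 13 nodes has 12 edges, and such trees are counted by C_12.
C_12 = 208012.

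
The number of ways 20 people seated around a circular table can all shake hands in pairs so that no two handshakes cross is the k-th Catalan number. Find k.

With 20 = 2·10 people, non-crossing handshake pairings are non-crossing perfect matchings on a circle, counted by C_10.

10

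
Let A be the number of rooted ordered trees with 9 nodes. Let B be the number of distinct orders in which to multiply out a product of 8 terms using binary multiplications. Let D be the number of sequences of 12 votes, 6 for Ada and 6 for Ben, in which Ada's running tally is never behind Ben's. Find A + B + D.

1991

Rooted ordered (plane) trees on m nodes have m−1 edges and are counted by C_{m−1}; m = 9 gives C_8. So A = C_8 = 1430.
Bracketing 8 factors into binary products is counted by C_{8−1} = C_7. So B = C_7 = 429.
Ballot sequences with n votes each where one side never trails are Dyck words, counted by C_n; here n = 6. So D = C_6 = 132.
A + B + D = 1430 + 429 + 132 = 1991.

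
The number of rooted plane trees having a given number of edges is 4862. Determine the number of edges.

Rooted ordered trees with n edges are counted by C_n; 4862 = C_9.

9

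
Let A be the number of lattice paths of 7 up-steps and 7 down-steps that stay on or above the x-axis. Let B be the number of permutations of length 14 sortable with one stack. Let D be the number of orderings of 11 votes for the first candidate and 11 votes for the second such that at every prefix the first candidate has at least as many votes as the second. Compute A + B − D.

Paths of 7 up- and 7 down-steps that never dip below the axis are Dyck paths; their count is C_7. So A = C_7 = 429.
By Knuth's characterisation, the stack-sortable permutations of length 14 are the 231-avoiders, numbering C_14. So B = C_14 = 2674440.
Reading a vote for the leader as '(' and for the other as ')' turns such a sequence into a balanced string of 11 pairs, so the count is C_11. So D = C_11 = 58786.
A + B − D = 429 + 2674440 − 58786 = 2616083.

2616083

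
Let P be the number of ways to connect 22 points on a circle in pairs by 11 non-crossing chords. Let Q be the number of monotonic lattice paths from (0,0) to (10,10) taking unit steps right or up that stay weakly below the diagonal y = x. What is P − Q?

Pairing 22 circle points by 11 non-crossing chords gives C_11 matchings. So P = C_11 = 58786.
Sub-diagonal monotone paths from (0,0) to (10,10) biject with Dyck paths of semilength 10, giving C_10. So Q = C_10 = 16796.
P − Q = 58786 − 16796 = 41990.

41990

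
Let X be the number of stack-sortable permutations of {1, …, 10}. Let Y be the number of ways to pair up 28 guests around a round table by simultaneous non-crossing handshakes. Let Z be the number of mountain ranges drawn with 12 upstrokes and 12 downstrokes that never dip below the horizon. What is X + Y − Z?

By Knuth's characterisation, the stack-sortable permutations of length 10 are the 231-avoiders, numbering C_10. So X = C_10 = 16796.
Non-crossing handshake pairings of 2n people are counted by C_n; 28 people gives n = 14. So Y = C_14 = 2674440.
Paths of 12 up- and 12 down-steps that never dip below the axis are Dyck paths; their count is C_12. So Z = C_12 = 208012.
X + Y − Z = 16796 + 2674440 − 208012 = 2483224.

2483224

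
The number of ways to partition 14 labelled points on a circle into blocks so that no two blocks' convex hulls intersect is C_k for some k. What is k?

14

Non-crossing partitions of an n-element set are counted by C_n; here n = 14.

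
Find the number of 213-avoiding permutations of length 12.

Permutations of [n] avoiding any single length-3 pattern are counted by C_n; here n = 12.
C_12 = 208012.

208012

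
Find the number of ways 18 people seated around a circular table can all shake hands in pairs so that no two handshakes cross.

4862

With 18 = 2·9 people, non-crossing handshake pairings are non-crossing perfect matchings on a circle, counted by C_9.
C_9 = C(18,9)/10 = 48620/10 = 4862.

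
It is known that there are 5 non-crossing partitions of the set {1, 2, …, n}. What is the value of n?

3

Non-crossing partitions of [n] are counted by C_n; 5 = C_3.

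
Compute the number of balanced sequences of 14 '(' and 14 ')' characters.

2674440

Balanced strings of n pairs of brackets are counted by C_n; here n = 14.
C_14 = C(28,14)/15 = 40116600/15 = 2674440.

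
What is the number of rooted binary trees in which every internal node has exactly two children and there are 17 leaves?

35357670

A full binary tree with L leaves has L−1 internal nodes and is counted by C_{L−1}; L = 17 gives C_16.
C_16 = C(32,16)/17 = 601080390/17 = 35357670.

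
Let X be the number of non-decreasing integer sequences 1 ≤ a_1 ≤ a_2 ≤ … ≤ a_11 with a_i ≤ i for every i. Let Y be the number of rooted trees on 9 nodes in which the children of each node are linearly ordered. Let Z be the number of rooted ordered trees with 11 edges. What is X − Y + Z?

116142

Weakly increasing sequences with a_i ≤ i biject with Dyck paths of semilength 11, so there are C_11. So X = C_11 = 58786.
A rooted plane tree on 9 nodes has 8 edges, and such trees are counted by C_8. So Y = C_8 = 1430.
A rooted plane tree with 11 edges has 12 nodes, and the count is C_11. So Z = C_11 = 58786.
X − Y + Z = 58786 − 1430 + 58786 = 116142.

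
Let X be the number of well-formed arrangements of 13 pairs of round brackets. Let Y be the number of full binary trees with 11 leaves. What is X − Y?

A balanced arrangement of 13 bracket pairs is a Dyck word of semilength 13, so the count is C_13. So X = C_13 = 742900.
A full binary tree with L leaves has L−1 internal nodes and is counted by C_{L−1}; L = 11 gives C_10. So Y = C_10 = 16796.
X − Y = 742900 − 16796 = 726104.

726104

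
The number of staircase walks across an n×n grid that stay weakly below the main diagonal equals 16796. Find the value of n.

10

Such diagonal-avoiding paths in an n×n grid are counted by C_n, and C_10 = 16796.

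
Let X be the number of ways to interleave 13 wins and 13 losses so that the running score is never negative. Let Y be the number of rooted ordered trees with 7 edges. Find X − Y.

Ballot sequences with n votes each where one side never trails are Dyck words, counted by C_n; here n = 13. So X = C_13 = 742900.
Rooted ordered trees with n edges are counted by C_n; here n = 7. So Y = C_7 = 429.
X − Y = 742900 − 429 = 742471.

742471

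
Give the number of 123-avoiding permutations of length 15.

9694845

Permutations of [n] avoiding any single length-3 pattern are counted by C_n; here n = 15.
C_15 = C(30,15)/16 = 155117520/16 = 9694845.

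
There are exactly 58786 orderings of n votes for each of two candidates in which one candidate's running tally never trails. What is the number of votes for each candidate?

11

Such ballot sequences with n votes each are counted by C_n; 58786 = C_11.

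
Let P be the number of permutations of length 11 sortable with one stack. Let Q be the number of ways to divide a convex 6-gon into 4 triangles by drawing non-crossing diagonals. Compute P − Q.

58772

Stack-sortable permutations are exactly the 231-avoiding ones, counted by C_n; here n = 11. So P = C_11 = 58786.
The number of triangulations of a 6-gon is the Catalan number C_4 (index = sides − 2). So Q = C_4 = 14.
P − Q = 58786 − 14 = 58772.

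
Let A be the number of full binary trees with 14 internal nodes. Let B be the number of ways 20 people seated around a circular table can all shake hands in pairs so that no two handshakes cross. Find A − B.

2657644

The number of full binary trees on 14 internal nodes is the Catalan number C_14. So A = C_14 = 2674440.
Non-crossing handshake pairings of 2n people are counted by C_n; 20 people gives n = 10. So B = C_10 = 16796.
A − B = 2674440 − 16796 = 2657644.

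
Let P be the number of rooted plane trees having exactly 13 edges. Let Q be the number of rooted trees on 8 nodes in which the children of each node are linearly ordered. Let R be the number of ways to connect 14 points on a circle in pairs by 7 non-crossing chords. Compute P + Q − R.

Rooted ordered trees with n edges are counted by C_n; here n = 13. So P = C_13 = 742900.
A rooted plane tree on 8 nodes has 7 edges, and such trees are counted by C_7. So Q = C_7 = 429.
Pairing 14 circle points by 7 non-crossing chords gives C_7 matchings. So R = C_7 = 429.
P + Q − R = 742900 + 429 − 429 = 742900.

742900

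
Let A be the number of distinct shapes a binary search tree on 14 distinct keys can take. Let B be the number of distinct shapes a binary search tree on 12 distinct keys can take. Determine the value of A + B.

There are C_n binary search tree shapes on n keys; with n = 14 that is C_14. So A = C_14 = 2674440.
Rooted binary trees with 12 nodes (each child slot possibly empty) number C_12. So B = C_12 = 208012.
A + B = 2674440 + 208012 = 2882452.

2882452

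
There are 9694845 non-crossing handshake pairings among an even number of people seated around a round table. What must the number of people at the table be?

30

Non-crossing handshake pairings of 2n people are counted by C_n; 9694845 = C_15.
So n = 15, and there are 2n = 30 people.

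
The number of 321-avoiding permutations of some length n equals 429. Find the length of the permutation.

Permutations of [n] avoiding a fixed length-3 pattern are counted by C_n. Since C_7 = 429, the index is 7.

7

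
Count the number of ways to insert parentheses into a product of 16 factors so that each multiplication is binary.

9694845

Bracketing 16 factors into binary products is counted by C_{16−1} = C_15.
C_15 = C(30,15)/16 = 155117520/16 = 9694845.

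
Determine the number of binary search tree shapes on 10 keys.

Rooted binary trees with 10 nodes (each child slot possibly empty) number C_10.
C_10 = C(20,10)/11 = 184756/11 = 16796.

16796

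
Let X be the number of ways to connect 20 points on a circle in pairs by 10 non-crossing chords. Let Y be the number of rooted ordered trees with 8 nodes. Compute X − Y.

Pairing 20 circle points by 10 non-crossing chords gives C_10 matchings. So X = C_10 = 16796.
Rooted ordered (plane) trees on m nodes have m−1 edges and are counted by C_{m−1}; m = 8 gives C_7. So Y = C_7 = 429.
X − Y = 16796 − 429 = 16367.

16367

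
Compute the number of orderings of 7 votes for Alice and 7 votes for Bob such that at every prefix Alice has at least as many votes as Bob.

Reading a vote for the leader as '(' and for the other as ')' turns such a sequence into a balanced string of 7 pairs, so the count is C_7.
C_7 = C_6 · 2(2·6+1)/(6+2) = 132 · 26/8 = 429.

429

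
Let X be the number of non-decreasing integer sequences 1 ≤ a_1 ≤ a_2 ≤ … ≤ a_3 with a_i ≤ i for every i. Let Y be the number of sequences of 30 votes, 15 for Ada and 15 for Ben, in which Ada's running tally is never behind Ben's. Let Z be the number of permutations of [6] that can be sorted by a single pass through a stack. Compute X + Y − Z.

9694718

Weakly increasing sequences with a_i ≤ i biject with Dyck paths of semilength 3, so there are C_3. So X = C_3 = 5.
Ballot sequences with n votes each where one side never trails are Dyck words, counted by C_n; here n = 15. So Y = C_15 = 9694845.
Stack-sortable permutations are exactly the 231-avoiding ones, counted by C_n; here n = 6. So Z = C_6 = 132.
X + Y − Z = 5 + 9694845 − 132 = 9694718.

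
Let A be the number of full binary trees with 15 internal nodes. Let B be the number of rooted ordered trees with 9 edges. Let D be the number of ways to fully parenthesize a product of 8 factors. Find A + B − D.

9699278

The number of full binary trees on 15 internal nodes is the Catalan number C_15. So A = C_15 = 9694845.
Rooted ordered trees with n edges are counted by C_n; here n = 9. So B = C_9 = 4862.
Bracketing 8 factors into binary products is counted by C_{8−1} = C_7. So D = C_7 = 429.
A + B − D = 9694845 + 4862 − 429 = 9699278.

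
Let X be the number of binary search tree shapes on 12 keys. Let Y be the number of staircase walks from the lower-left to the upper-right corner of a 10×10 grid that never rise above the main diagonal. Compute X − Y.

There are C_n binary search tree shapes on n keys; with n = 12 that is C_12. So X = C_12 = 208012.
Sub-diagonal monotone paths from (0,0) to (10,10) biject with Dyck paths of semilength 10, giving C_10. So Y = C_10 = 16796.
X − Y = 208012 − 16796 = 191216.

191216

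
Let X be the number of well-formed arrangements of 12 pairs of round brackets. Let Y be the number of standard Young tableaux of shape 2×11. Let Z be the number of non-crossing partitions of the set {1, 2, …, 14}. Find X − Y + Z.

2823666

With 12 pairs the number of balanced bracket strings is the Catalan number C_12. So X = C_12 = 208012.
Standard Young tableaux of shape 2×n are counted by C_n; here n = 11. So Y = C_11 = 58786.
Non-crossing partitions of an n-element set are counted by C_n; here n = 14. So Z = C_14 = 2674440.
X − Y + Z = 208012 − 58786 + 2674440 = 2823666.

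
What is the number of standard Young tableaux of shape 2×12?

208012

By the hook-length formula (or a Dyck-path bijection), SYT of shape 2×12 number C_12.
C_12 = 208012.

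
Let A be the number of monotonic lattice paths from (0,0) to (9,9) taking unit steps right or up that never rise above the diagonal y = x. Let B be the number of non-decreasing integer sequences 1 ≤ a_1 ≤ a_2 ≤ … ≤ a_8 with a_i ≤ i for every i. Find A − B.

3432

Monotone paths in an n×n grid that stay weakly below the diagonal are counted by C_n; here n = 9. So A = C_9 = 4862.
Weakly increasing sequences with a_i ≤ i biject with Dyck paths of semilength 8, so there are C_8. So B = C_8 = 1430.
A − B = 4862 − 1430 = 3432.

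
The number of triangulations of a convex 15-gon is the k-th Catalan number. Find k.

The number of triangulations of a 15-gon is the Catalan number C_13 (index = sides − 2).

13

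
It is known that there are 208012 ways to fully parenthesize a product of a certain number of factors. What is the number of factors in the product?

13

Parenthesizations of m factors are counted by C_{m−1}. Since C_12 = 208012, the index is 12.
So the index is 12, and the number of factors is 12 + 1 = 13.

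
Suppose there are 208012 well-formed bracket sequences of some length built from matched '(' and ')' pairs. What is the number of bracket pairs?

Balanced strings of n bracket-pairs are counted by C_n, and C_12 = 208012.

12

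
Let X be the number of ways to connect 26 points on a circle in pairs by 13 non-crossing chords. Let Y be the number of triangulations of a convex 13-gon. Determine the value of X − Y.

684114

Pairing 26 circle points by 13 non-crossing chords gives C_13 matchings. So X = C_13 = 742900.
The number of triangulations of a 13-gon is the Catalan number C_11 (index = sides − 2). So Y = C_11 = 58786.
X − Y = 742900 − 58786 = 684114.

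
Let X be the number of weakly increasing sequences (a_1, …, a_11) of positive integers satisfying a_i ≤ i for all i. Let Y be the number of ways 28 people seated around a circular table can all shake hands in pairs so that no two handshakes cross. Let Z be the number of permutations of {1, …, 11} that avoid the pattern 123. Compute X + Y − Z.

Such sub-staircase sequences of length n are counted by C_n; here n = 11. So X = C_11 = 58786.
With 28 = 2·14 people, non-crossing handshake pairings are non-crossing perfect matchings on a circle, counted by C_14. So Y = C_14 = 2674440.
Permutations of [n] avoiding any single length-3 pattern are counted by C_n; here n = 11. So Z = C_11 = 58786.
X + Y − Z = 58786 + 2674440 − 58786 = 2674440.

2674440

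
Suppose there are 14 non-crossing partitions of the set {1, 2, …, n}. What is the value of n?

Non-crossing partitions of [n] are counted by C_n. The Catalan number equal to 14 is C_4.

4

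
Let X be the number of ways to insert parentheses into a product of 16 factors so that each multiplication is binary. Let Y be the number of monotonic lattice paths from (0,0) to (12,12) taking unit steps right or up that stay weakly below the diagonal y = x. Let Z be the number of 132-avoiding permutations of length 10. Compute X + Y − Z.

Parenthesizations of m factors correspond to full binary trees with m leaves, counted by C_{m−1}; m = 16 gives C_15. So X = C_15 = 9694845.
Monotone paths in an n×n grid that stay weakly below the diagonal are counted by C_n; here n = 12. So Y = C_12 = 208012.
Permutations of [n] avoiding any single length-3 pattern are counted by C_n; here n = 10. So Z = C_10 = 16796.
X + Y − Z = 9694845 + 208012 − 16796 = 9886061.

9886061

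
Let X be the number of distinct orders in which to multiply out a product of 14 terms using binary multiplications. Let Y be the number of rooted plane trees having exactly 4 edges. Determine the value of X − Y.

742886

Ways to associate a product of 14 factors correspond to binary trees on 14 leaves, so the count is C_13. So X = C_13 = 742900.
A rooted plane tree with 4 edges has 5 nodes, and the count is C_4. So Y = C_4 = 14.
X − Y = 742900 − 14 = 742886.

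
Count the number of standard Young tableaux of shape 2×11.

58786

By the hook-length formula (or a Dyck-path bijection), SYT of shape 2×11 number C_11.
C_11 = C(22,11)/12 = 705432/12 = 58786.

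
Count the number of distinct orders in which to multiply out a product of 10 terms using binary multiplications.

4862

Ways to associate a product of 10 factors correspond to binary trees on 10 leaves, so the count is C_9.
C_9 = 4862.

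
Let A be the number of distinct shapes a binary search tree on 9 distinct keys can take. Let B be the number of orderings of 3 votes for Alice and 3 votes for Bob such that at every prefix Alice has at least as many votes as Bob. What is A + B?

There are C_n binary search tree shapes on n keys; with n = 9 that is C_9. So A = C_9 = 4862.
Reading a vote for the leader as '(' and for the other as ')' turns such a sequence into a balanced string of 3 pairs, so the count is C_3. So B = C_3 = 5.
A + B = 4862 + 5 = 4867.

4867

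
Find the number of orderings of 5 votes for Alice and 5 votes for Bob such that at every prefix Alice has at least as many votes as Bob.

Reading a vote for the leader as '(' and for the other as ')' turns such a sequence into a balanced string of 5 pairs, so the count is C_5.
C_5 = C_4 · 2(2·4+1)/(4+2) = 14 · 18/6 = 42.

42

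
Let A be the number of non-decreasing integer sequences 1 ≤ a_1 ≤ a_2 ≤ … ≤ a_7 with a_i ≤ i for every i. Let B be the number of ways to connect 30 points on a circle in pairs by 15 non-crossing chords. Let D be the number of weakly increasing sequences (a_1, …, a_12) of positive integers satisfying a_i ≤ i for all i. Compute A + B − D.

Such sub-staircase sequences of length n are counted by C_n; here n = 7. So A = C_7 = 429.
Pairing 30 circle points by 15 non-crossing chords gives C_15 matchings. So B = C_15 = 9694845.
Such sub-staircase sequences of length n are counted by C_n; here n = 12. So D = C_12 = 208012.
A + B − D = 429 + 9694845 − 208012 = 9487262.

9487262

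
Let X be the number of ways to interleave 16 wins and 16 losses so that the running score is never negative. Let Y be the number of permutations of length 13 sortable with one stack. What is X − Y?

34614770

Reading a vote for the leader as '(' and for the other as ')' turns such a sequence into a balanced string of 16 pairs, so the count is C_16. So X = C_16 = 35357670.
Stack-sortable permutations are exactly the 231-avoiding ones, counted by C_n; here n = 13. So Y = C_13 = 742900.
X − Y = 35357670 − 742900 = 34614770.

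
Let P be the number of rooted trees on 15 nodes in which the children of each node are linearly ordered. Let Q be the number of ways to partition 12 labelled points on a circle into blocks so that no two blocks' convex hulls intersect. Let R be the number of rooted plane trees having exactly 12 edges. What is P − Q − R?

2258416

A rooted plane tree on 15 nodes has 14 edges, and such trees are counted by C_14. So P = C_14 = 2674440.
Non-crossing partitions of an n-element set are counted by C_n; here n = 12. So Q = C_12 = 208012.
Rooted ordered trees with n edges are counted by C_n; here n = 12. So R = C_12 = 208012.
P − Q − R = 2674440 − 208012 − 208012 = 2258416.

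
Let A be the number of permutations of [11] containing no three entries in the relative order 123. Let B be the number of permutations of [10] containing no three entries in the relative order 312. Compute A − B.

41990

For any fixed pattern of length 3, the pattern-avoiding permutations of [11] number C_11. So A = C_11 = 58786.
Permutations of [n] avoiding any single length-3 pattern are counted by C_n; here n = 10. So B = C_10 = 16796.
A − B = 58786 − 16796 = 41990.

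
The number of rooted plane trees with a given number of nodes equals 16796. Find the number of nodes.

11

Rooted ordered trees on m nodes are counted by C_{m−1}; 16796 = C_10.
So the index is 10, and the number of nodes is 10 + 1 = 11.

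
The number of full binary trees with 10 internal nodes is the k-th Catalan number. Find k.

10

The number of full binary trees on 10 internal nodes is the Catalan number C_10.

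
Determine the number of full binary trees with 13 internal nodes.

Full binary trees with n internal nodes are counted by C_n; here n = 13.
C_13 = C_12 · 2(2·12+1)/(12+2) = 208012 · 50/14 = 742900.

742900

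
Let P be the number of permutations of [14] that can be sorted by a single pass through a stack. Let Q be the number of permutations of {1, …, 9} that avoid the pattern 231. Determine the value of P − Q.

2669578

By Knuth's characterisation, the stack-sortable permutations of length 14 are the 231-avoiders, numbering C_14. So P = C_14 = 2674440.
For any fixed pattern of length 3, the pattern-avoiding permutations of [9] number C_9. So Q = C_9 = 4862.
P − Q = 2674440 − 4862 = 2669578.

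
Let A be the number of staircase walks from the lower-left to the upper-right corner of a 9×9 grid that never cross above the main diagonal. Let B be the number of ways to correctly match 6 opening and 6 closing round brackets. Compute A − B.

Monotone paths in an n×n grid that stay weakly below the diagonal are counted by C_n; here n = 9. So A = C_9 = 4862.
With 6 pairs the number of balanced bracket strings is the Catalan number C_6. So B = C_6 = 132.
A − B = 4862 − 132 = 4730.

4730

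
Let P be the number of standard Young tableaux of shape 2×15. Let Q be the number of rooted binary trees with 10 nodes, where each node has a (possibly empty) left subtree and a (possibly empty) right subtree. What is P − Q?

Standard Young tableaux of shape 2×n are counted by C_n; here n = 15. So P = C_15 = 9694845.
Binary trees (left/right distinguished) on n nodes are counted by C_n; here n = 10. So Q = C_10 = 16796.
P − Q = 9694845 − 16796 = 9678049.

9678049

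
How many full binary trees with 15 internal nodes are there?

9694845

The number of full binary trees on 15 internal nodes is the Catalan number C_15.
C_15 = C(30,15)/16 = 155117520/16 = 9694845.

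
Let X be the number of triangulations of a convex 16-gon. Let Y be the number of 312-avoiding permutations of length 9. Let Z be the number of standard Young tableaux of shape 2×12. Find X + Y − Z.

2471290

A convex 16-gon is triangulated into 14 triangles, and the number of such triangulations is the Catalan number C_{16−2} = C_14. So X = C_14 = 2674440.
Permutations of [n] avoiding any single length-3 pattern are counted by C_n; here n = 9. So Y = C_9 = 4862.
Standard Young tableaux of shape 2×n are counted by C_n; here n = 12. So Z = C_12 = 208012.
X + Y − Z = 2674440 + 4862 − 208012 = 2471290.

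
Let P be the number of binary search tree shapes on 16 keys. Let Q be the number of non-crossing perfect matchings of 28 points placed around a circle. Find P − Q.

32683230

There are C_n binary search tree shapes on n keys; with n = 16 that is C_16. So P = C_16 = 35357670.
Non-crossing perfect matchings of 2n points on a circle are counted by C_n; with 28 points, n = 14. So Q = C_14 = 2674440.
P − Q = 35357670 − 2674440 = 32683230.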